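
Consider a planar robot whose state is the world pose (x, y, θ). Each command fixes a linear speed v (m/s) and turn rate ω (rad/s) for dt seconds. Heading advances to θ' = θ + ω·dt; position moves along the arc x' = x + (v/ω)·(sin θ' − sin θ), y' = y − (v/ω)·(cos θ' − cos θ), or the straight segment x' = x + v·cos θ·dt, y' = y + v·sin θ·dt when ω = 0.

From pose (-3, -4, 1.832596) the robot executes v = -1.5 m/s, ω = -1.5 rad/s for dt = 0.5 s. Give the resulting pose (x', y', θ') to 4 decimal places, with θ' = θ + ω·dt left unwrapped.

(-3.0827, -4.7279, 1.0826)

θ' = 1.8326 + -1.5·0.5 = 1.0826
R = v/ω = -1.5/-1.5 = 1.0000
x' = -3 + 1.0000·(sin 1.0826 − sin 1.8326) = -3.0827
y' = -4 − 1.0000·(cos 1.0826 − cos 1.8326) = -4.7279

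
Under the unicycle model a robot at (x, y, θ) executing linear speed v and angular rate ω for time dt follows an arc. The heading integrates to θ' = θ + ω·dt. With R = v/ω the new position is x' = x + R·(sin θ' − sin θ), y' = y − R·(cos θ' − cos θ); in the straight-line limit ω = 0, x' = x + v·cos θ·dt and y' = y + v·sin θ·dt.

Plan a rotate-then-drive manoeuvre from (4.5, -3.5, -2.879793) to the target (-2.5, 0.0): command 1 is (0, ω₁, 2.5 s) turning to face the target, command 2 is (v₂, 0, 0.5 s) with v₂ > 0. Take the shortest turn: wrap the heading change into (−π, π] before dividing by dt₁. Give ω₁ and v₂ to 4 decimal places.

heading to target = atan2(0−-3.5, -2.5−4.5) = 2.6779
Δθ = wrap(2.6779 − -2.8798) = -0.7254; ω₁ = Δθ/dt₁ = -0.2902
distance = √((-2.5−4.5)² + (0−-3.5)²) = 7.8262; v₂ = distance/dt₂ = 15.6525

ω₁ = -0.2902, v₂ = 15.6525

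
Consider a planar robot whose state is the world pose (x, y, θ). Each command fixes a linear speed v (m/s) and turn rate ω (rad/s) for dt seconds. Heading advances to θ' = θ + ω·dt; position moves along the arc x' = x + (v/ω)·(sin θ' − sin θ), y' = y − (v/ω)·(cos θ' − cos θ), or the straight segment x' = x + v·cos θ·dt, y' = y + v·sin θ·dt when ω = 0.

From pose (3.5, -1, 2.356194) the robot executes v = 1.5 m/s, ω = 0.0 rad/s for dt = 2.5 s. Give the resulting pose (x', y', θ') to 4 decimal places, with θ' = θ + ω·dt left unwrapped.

(0.8484, 1.6517, 2.3562)

θ' = 2.3562 + 0.0·2.5 = 2.3562
ω = 0 → straight: x' = 3.5 + 1.5·cos(2.3562)·2.5 = 0.8484
y' = -1 + 1.5·sin(2.3562)·2.5 = 1.6517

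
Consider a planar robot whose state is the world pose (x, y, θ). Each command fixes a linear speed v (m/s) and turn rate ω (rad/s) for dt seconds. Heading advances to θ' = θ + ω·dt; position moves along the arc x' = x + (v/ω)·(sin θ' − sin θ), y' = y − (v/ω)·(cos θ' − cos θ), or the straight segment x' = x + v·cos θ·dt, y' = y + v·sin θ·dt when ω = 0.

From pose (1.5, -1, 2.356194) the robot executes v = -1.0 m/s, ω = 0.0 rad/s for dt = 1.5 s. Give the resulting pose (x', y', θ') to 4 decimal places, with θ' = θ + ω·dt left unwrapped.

θ' = 2.3562 + 0.0·1.5 = 2.3562
ω = 0 → straight: x' = 1.5 + -1.0·cos(2.3562)·1.5 = 2.5607
y' = -1 + -1.0·sin(2.3562)·1.5 = -2.0607

(2.5607, -2.0607, 2.3562)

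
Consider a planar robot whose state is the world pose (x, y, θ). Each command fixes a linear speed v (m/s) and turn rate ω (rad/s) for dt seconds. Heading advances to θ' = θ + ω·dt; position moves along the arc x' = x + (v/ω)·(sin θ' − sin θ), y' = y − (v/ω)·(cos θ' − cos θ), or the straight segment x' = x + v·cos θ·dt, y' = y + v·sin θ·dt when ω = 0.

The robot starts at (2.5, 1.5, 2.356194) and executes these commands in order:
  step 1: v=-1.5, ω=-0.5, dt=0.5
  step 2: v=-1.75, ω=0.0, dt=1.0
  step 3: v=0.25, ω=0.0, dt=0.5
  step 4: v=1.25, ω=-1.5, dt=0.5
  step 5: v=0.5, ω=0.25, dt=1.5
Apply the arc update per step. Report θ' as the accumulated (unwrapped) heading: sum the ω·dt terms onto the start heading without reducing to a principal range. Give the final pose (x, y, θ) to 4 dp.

step 1: θ'=2.1062 (R=3.0000) → pose (2.9589, 0.9092, 2.1062)
step 2: θ'=2.1062 (straight) → pose (3.8517, -0.5959, 2.1062)
step 3: θ'=2.1062 (straight) → pose (3.7879, -0.4884, 2.1062)
step 4: θ'=1.3562 (R=-0.8333) → pose (3.6904, 0.1142, 1.3562)
step 5: θ'=1.7312 (R=2.0000) → pose (3.7106, 0.8596, 1.7312)

(3.7106, 0.8596, 1.7312)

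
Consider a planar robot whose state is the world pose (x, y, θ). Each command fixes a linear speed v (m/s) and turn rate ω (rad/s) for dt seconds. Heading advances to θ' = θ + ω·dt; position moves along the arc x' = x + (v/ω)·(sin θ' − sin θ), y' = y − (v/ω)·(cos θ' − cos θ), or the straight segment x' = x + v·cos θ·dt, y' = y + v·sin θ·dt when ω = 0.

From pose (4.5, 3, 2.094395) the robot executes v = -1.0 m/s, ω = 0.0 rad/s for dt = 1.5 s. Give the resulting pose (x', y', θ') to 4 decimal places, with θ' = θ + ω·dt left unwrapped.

θ' = 2.0944 + 0.0·1.5 = 2.0944
ω = 0 → straight: x' = 4.5 + -1.0·cos(2.0944)·1.5 = 5.2500
y' = 3 + -1.0·sin(2.0944)·1.5 = 1.7010

(5.2500, 1.7010, 2.0944)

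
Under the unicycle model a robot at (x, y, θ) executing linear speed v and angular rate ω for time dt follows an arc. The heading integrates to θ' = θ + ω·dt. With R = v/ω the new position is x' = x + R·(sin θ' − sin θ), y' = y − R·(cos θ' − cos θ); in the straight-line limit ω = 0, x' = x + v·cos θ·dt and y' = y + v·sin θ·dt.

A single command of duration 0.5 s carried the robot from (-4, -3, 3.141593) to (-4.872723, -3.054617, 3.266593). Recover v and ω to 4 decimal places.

Δθ = 3.266593 − 3.141593 = 0.125000
ω = Δθ/dt = 0.125000/0.5 = 0.2500
R = Δx/(sin θ' − sin θ) = 7.0000
v = R·ω = 7.0000·0.2500 = 1.7500

v = 1.7500, ω = 0.2500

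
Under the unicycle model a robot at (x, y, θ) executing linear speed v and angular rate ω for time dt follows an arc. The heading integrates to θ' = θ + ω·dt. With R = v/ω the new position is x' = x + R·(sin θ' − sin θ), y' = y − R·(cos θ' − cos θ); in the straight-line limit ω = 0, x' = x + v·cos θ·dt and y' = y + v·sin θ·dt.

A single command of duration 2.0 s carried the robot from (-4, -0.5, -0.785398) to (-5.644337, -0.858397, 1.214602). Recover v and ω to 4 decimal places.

Δθ = 1.214602 − -0.785398 = 2.000000
ω = Δθ/dt = 2.000000/2.0 = 1.0000
R = Δx/(sin θ' − sin θ) = -1.0000
v = R·ω = -1.0000·1.0000 = -1.0000

v = -1.0000, ω = 1.0000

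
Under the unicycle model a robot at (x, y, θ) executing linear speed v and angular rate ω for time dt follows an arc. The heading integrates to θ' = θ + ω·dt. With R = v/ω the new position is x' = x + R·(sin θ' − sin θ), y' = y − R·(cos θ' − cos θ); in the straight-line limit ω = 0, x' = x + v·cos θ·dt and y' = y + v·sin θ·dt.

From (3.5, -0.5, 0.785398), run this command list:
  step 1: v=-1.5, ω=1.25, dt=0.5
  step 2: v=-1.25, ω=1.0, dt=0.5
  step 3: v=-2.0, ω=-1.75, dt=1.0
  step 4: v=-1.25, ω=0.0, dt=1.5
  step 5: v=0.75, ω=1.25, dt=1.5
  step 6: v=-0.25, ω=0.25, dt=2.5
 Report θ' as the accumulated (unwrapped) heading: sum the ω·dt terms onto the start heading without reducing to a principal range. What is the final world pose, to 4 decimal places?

step 1: θ'=1.4104 (R=-1.2000) → pose (3.1639, -1.1569, 1.4104)
step 2: θ'=1.9104 (R=-1.2500) → pose (3.2193, -1.7729, 1.9104)
step 3: θ'=0.1604 (R=1.1429) → pose (2.3242, -3.2818, 0.1604)
step 4: θ'=0.1604 (straight) → pose (0.4733, -3.5812, 0.1604)
step 5: θ'=2.0354 (R=0.6000) → pose (0.9139, -2.7201, 2.0354)
step 6: θ'=2.6604 (R=-1.0000) → pose (1.3450, -3.1585, 2.6604)

(1.3450, -3.1585, 2.6604)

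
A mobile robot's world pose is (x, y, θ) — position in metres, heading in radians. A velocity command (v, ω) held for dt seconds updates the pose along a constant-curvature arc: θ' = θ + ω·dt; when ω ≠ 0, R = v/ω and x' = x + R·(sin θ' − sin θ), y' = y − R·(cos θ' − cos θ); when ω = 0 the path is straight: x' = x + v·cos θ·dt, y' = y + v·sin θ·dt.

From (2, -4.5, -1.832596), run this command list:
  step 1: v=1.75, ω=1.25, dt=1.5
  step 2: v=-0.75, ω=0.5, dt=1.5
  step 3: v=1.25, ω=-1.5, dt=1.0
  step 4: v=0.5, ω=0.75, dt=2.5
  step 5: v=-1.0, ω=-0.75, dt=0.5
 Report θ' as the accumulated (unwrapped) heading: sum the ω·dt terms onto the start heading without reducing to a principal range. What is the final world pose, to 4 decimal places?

(4.3118, -6.8262, 0.7924)

step 1: θ'=0.0424 (R=1.4000) → pose (3.4116, -6.2611, 0.0424)
step 2: θ'=0.7924 (R=-1.5000) → pose (2.4072, -6.7065, 0.7924)
step 3: θ'=-0.7076 (R=-0.8333) → pose (3.5422, -6.6584, -0.7076)
step 4: θ'=1.1674 (R=0.6667) → pose (4.5887, -6.4135, 1.1674)
step 5: θ'=0.7924 (R=1.3333) → pose (4.3118, -6.8262, 0.7924)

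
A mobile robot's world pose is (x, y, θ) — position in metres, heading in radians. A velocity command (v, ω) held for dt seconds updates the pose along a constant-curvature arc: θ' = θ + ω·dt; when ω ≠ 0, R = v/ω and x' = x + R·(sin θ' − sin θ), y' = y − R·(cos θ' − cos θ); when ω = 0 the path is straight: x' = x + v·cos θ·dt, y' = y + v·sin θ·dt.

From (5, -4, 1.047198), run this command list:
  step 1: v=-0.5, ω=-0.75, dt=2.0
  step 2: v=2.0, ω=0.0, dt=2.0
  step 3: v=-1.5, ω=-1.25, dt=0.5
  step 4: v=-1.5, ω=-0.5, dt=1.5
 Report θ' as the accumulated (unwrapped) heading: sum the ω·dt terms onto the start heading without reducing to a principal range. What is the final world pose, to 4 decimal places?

(6.9371, -3.3226, -1.8278)

step 1: θ'=-0.4528 (R=0.6667) → pose (4.1310, -4.2662, -0.4528)
step 2: θ'=-0.4528 (straight) → pose (7.7279, -6.0161, -0.4528)
step 3: θ'=-1.0778 (R=1.2000) → pose (7.1958, -5.5049, -1.0778)
step 4: θ'=-1.8278 (R=3.0000) → pose (6.9371, -3.3226, -1.8278)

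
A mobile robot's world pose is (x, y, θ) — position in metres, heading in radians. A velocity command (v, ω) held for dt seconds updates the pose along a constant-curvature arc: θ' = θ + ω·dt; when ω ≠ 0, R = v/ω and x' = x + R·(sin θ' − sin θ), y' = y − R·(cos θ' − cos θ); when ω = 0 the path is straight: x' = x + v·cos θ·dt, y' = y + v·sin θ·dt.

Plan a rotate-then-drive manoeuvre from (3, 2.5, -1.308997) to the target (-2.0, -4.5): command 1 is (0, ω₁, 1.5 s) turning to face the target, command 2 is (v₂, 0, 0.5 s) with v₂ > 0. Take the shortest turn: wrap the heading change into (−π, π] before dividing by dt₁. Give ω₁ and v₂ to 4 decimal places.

heading to target = atan2(-4.5−2.5, -2−3) = -2.1910
Δθ = wrap(-2.1910 − -1.3090) = -0.8820; ω₁ = Δθ/dt₁ = -0.5880
distance = √((-2−3)² + (-4.5−2.5)²) = 8.6023; v₂ = distance/dt₂ = 17.2047

ω₁ = -0.5880, v₂ = 17.2047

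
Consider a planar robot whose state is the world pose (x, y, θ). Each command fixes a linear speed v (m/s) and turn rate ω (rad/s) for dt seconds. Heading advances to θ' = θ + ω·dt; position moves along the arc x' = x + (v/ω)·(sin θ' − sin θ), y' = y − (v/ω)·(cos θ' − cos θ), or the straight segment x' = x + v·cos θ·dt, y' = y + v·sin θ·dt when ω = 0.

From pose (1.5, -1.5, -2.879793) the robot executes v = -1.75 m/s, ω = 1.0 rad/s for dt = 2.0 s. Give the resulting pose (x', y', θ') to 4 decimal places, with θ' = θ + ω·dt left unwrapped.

(2.3956, 1.3057, -0.8798)

θ' = -2.8798 + 1.0·2.0 = -0.8798
R = v/ω = -1.75/1.0 = -1.7500
x' = 1.5 + -1.7500·(sin -0.8798 − sin -2.8798) = 2.3956
y' = -1.5 − -1.7500·(cos -0.8798 − cos -2.8798) = 1.3057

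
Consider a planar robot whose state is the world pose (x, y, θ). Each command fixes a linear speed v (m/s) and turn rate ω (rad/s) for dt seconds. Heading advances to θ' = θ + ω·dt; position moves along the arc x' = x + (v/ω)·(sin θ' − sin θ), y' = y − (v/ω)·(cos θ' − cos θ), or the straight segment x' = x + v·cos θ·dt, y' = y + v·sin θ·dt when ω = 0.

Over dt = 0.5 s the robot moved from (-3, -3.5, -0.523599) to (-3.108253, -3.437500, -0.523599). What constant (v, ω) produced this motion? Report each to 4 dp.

v = -0.2500, ω = 0.0000

Δθ = -0.523599 − -0.523599 = 0.000000
ω = Δθ/dt = 0.000000/0.5 = 0.0000
ω = 0 → v = (Δx·cos θ + Δy·sin θ)/dt = -0.2500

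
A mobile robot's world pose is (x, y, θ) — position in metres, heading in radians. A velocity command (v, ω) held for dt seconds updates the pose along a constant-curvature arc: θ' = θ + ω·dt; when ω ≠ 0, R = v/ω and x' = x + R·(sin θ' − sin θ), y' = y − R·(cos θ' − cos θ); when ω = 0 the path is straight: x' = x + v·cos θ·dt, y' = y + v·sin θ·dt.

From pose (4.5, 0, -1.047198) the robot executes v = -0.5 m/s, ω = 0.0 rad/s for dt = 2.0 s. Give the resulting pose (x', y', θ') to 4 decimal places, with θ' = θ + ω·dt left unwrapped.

θ' = -1.0472 + 0.0·2.0 = -1.0472
ω = 0 → straight: x' = 4.5 + -0.5·cos(-1.0472)·2.0 = 4.0000
y' = 0 + -0.5·sin(-1.0472)·2.0 = 0.8660

(4.0000, 0.8660, -1.0472)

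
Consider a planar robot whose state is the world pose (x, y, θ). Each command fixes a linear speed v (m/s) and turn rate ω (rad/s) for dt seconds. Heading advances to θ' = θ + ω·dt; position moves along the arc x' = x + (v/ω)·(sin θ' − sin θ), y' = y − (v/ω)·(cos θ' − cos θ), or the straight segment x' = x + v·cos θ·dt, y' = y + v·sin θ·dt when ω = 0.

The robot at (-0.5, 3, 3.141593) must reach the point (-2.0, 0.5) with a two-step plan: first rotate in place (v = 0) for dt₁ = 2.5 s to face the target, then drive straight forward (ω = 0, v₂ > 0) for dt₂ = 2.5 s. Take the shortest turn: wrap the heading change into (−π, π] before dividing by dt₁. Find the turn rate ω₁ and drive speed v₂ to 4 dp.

heading to target = atan2(0.5−3, -2−-0.5) = -2.1112
Δθ = wrap(-2.1112 − 3.1416) = 1.0304; ω₁ = Δθ/dt₁ = 0.4122
distance = √((-2−-0.5)² + (0.5−3)²) = 2.9155; v₂ = distance/dt₂ = 1.1662

ω₁ = 0.4122, v₂ = 1.1662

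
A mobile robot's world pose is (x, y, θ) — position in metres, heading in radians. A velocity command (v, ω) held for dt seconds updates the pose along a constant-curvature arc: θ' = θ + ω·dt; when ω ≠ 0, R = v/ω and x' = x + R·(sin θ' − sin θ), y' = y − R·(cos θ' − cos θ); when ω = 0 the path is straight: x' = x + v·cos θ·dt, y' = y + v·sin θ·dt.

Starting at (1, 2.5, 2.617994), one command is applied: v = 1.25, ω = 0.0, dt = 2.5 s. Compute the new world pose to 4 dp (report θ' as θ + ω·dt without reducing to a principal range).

θ' = 2.6180 + 0.0·2.5 = 2.6180
ω = 0 → straight: x' = 1 + 1.25·cos(2.6180)·2.5 = -1.7063
y' = 2.5 + 1.25·sin(2.6180)·2.5 = 4.0625

(-1.7063, 4.0625, 2.6180)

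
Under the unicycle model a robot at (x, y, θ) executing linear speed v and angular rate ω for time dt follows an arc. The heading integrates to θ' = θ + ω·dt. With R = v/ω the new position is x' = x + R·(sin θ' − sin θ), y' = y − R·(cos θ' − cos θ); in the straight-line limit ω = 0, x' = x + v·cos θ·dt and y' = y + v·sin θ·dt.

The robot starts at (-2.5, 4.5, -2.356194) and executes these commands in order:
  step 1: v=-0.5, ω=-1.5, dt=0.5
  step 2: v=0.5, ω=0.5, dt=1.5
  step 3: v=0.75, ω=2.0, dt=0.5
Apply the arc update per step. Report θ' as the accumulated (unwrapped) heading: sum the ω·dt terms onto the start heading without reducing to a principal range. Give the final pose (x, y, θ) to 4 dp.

step 1: θ'=-3.1062 (R=0.3333) → pose (-2.2761, 4.5974, -3.1062)
step 2: θ'=-2.3562 (R=1.0000) → pose (-2.9478, 4.3052, -2.3562)
step 3: θ'=-1.3562 (R=0.3750) → pose (-3.0490, 3.9601, -1.3562)

(-3.0490, 3.9601, -1.3562)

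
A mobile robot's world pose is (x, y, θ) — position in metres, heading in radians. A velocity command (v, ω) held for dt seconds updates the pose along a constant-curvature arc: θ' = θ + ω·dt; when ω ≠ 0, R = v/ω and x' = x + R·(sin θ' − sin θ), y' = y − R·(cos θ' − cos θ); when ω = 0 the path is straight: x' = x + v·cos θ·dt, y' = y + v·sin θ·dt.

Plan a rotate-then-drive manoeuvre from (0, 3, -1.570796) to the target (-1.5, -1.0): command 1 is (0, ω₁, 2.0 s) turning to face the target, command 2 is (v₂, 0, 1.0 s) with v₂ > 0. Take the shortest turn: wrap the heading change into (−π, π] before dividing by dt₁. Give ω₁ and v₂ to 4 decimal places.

ω₁ = -0.1794, v₂ = 4.2720

heading to target = atan2(-1−3, -1.5−0) = -1.9296
Δθ = wrap(-1.9296 − -1.5708) = -0.3588; ω₁ = Δθ/dt₁ = -0.1794
distance = √((-1.5−0)² + (-1−3)²) = 4.2720; v₂ = distance/dt₂ = 4.2720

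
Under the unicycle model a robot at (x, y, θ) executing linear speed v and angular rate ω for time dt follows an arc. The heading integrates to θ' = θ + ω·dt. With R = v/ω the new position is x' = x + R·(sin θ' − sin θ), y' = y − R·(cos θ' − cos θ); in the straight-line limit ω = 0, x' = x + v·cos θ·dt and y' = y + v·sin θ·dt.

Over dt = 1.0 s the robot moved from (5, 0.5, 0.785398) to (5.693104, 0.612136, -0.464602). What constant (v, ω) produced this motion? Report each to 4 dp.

Δθ = -0.464602 − 0.785398 = -1.250000
ω = Δθ/dt = -1.250000/1.0 = -1.2500
R = Δx/(sin θ' − sin θ) = -0.6000
v = R·ω = -0.6000·-1.2500 = 0.7500

v = 0.7500, ω = -1.2500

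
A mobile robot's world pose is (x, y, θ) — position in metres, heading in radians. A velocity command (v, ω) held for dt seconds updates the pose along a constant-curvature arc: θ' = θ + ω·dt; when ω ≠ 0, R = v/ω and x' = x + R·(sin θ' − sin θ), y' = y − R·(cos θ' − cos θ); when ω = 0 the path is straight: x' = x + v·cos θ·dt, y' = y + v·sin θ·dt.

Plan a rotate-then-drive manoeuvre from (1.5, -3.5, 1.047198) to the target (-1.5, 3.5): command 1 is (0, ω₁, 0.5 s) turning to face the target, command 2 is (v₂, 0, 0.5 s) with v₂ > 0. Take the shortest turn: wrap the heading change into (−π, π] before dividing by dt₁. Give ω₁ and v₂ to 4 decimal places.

heading to target = atan2(3.5−-3.5, -1.5−1.5) = 1.9757
Δθ = wrap(1.9757 − 1.0472) = 0.9285; ω₁ = Δθ/dt₁ = 1.8570
distance = √((-1.5−1.5)² + (3.5−-3.5)²) = 7.6158; v₂ = distance/dt₂ = 15.2315

ω₁ = 1.8570, v₂ = 15.2315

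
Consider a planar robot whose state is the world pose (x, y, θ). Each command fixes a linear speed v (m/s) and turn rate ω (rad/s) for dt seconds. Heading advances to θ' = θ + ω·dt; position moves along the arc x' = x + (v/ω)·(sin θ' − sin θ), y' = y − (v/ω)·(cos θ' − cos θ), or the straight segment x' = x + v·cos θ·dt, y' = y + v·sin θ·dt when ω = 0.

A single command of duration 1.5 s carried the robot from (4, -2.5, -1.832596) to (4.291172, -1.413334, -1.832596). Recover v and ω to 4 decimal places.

v = -0.7500, ω = 0.0000

Δθ = -1.832596 − -1.832596 = 0.000000
ω = Δθ/dt = 0.000000/1.5 = 0.0000
ω = 0 → v = (Δx·cos θ + Δy·sin θ)/dt = -0.7500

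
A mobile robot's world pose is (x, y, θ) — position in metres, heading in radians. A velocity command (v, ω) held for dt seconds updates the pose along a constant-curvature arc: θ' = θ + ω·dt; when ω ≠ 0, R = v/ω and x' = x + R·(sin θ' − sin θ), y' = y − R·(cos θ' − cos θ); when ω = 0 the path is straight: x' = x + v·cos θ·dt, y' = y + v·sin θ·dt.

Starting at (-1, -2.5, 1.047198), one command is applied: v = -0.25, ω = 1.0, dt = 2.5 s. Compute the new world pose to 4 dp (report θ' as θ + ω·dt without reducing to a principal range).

θ' = 1.0472 + 1.0·2.5 = 3.5472
R = v/ω = -0.25/1.0 = -0.2500
x' = -1 + -0.2500·(sin 3.5472 − sin 1.0472) = -0.6848
y' = -2.5 − -0.2500·(cos 3.5472 − cos 1.0472) = -2.8547

(-0.6848, -2.8547, 3.5472)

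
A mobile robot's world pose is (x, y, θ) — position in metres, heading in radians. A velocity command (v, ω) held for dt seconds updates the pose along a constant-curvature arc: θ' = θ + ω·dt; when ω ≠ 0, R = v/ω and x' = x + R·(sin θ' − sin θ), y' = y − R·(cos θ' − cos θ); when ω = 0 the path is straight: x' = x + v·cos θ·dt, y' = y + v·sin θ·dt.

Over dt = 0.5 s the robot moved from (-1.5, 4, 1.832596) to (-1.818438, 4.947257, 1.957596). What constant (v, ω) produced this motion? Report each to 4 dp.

v = 2.0000, ω = 0.2500

Δθ = 1.957596 − 1.832596 = 0.125000
ω = Δθ/dt = 0.125000/0.5 = 0.2500
R = −Δy/(cos θ' − cos θ) = 8.0000
v = R·ω = 8.0000·0.2500 = 2.0000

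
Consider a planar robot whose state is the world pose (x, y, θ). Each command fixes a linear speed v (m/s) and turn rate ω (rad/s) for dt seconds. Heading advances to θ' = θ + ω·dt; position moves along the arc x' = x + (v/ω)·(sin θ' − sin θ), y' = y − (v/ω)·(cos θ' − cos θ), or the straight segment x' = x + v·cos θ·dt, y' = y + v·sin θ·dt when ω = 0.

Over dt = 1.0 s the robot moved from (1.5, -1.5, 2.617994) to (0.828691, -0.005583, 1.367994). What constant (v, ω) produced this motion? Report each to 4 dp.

Δθ = 1.367994 − 2.617994 = -1.250000
ω = Δθ/dt = -1.250000/1.0 = -1.2500
R = −Δy/(cos θ' − cos θ) = -1.4000
v = R·ω = -1.4000·-1.2500 = 1.7500

v = 1.7500, ω = -1.2500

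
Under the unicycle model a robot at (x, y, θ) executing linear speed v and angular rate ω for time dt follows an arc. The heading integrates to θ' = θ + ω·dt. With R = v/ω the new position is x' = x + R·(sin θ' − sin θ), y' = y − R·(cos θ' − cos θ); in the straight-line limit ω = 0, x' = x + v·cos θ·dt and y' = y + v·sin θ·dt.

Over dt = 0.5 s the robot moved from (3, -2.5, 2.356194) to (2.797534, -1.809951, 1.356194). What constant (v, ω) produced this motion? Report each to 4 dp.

Δθ = 1.356194 − 2.356194 = -1.000000
ω = Δθ/dt = -1.000000/0.5 = -2.0000
R = −Δy/(cos θ' − cos θ) = -0.7500
v = R·ω = -0.7500·-2.0000 = 1.5000

v = 1.5000, ω = -2.0000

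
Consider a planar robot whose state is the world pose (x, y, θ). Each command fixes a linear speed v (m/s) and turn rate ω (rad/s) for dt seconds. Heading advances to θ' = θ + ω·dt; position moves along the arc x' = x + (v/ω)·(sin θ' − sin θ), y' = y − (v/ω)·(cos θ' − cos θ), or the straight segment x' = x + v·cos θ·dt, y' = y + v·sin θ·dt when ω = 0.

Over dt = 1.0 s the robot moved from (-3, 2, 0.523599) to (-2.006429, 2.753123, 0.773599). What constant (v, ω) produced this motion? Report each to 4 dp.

Δθ = 0.773599 − 0.523599 = 0.250000
ω = Δθ/dt = 0.250000/1.0 = 0.2500
R = Δx/(sin θ' − sin θ) = 5.0000
v = R·ω = 5.0000·0.2500 = 1.2500

v = 1.2500, ω = 0.2500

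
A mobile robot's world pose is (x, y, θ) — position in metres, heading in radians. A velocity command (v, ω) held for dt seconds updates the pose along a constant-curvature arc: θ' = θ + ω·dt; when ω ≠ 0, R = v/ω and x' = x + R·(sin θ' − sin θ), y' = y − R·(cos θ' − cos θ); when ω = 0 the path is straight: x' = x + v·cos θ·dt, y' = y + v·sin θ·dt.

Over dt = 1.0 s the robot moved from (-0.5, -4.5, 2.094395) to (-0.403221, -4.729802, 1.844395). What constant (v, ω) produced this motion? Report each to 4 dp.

Δθ = 1.844395 − 2.094395 = -0.250000
ω = Δθ/dt = -0.250000/1.0 = -0.2500
R = −Δy/(cos θ' − cos θ) = 1.0000
v = R·ω = 1.0000·-0.2500 = -0.2500

v = -0.2500, ω = -0.2500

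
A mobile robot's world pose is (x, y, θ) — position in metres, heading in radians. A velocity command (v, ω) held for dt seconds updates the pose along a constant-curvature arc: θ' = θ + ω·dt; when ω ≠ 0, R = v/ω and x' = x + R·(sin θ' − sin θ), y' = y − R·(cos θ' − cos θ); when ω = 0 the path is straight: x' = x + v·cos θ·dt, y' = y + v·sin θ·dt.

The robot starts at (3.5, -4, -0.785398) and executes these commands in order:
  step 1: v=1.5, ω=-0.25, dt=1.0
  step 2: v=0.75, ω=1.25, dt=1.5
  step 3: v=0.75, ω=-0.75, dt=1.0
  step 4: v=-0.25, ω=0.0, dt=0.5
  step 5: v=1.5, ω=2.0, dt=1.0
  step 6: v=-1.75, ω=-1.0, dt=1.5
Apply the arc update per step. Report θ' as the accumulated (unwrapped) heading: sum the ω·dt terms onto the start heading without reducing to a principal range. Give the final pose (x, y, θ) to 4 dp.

(5.9483, -6.1624, 0.5896)

step 1: θ'=-1.0354 (R=-6.0000) → pose (4.4178, -5.1815, -1.0354)
step 2: θ'=0.8396 (R=0.6000) → pose (5.3804, -5.2761, 0.8396)
step 3: θ'=0.0896 (R=-1.0000) → pose (6.0353, -4.9479, 0.0896)
step 4: θ'=0.0896 (straight) → pose (5.9108, -4.9590, 0.0896)
step 5: θ'=2.0896 (R=0.7500) → pose (6.4950, -3.8402, 2.0896)
step 6: θ'=0.5896 (R=1.7500) → pose (5.9483, -6.1624, 0.5896)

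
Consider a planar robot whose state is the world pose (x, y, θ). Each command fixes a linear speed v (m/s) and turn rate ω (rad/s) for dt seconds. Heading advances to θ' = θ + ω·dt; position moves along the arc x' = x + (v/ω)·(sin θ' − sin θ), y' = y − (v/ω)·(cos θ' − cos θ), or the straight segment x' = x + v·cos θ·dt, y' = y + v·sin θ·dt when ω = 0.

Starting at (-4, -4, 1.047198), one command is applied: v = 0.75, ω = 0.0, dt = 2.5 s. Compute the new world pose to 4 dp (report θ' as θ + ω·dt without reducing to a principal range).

θ' = 1.0472 + 0.0·2.5 = 1.0472
ω = 0 → straight: x' = -4 + 0.75·cos(1.0472)·2.5 = -3.0625
y' = -4 + 0.75·sin(1.0472)·2.5 = -2.3762

(-3.0625, -2.3762, 1.0472)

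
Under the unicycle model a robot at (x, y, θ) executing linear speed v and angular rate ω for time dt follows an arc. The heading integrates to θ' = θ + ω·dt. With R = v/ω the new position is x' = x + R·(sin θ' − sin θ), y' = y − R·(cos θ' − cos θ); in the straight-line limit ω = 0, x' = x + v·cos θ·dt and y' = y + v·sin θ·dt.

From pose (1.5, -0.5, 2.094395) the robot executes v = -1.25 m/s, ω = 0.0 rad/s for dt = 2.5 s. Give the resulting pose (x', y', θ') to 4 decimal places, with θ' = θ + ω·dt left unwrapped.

θ' = 2.0944 + 0.0·2.5 = 2.0944
ω = 0 → straight: x' = 1.5 + -1.25·cos(2.0944)·2.5 = 3.0625
y' = -0.5 + -1.25·sin(2.0944)·2.5 = -3.2063

(3.0625, -3.2063, 2.0944)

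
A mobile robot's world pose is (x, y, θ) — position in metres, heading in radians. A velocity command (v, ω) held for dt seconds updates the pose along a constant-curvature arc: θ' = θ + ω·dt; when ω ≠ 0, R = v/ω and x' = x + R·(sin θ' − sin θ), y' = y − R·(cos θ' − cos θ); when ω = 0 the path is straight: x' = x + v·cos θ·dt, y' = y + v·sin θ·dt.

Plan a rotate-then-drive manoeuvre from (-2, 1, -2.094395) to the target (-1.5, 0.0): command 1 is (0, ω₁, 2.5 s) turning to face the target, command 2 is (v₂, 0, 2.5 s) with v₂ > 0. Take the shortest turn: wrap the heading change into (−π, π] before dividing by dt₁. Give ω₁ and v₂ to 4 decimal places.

ω₁ = 0.3949, v₂ = 0.4472

heading to target = atan2(0−1, -1.5−-2) = -1.1071
Δθ = wrap(-1.1071 − -2.0944) = 0.9872; ω₁ = Δθ/dt₁ = 0.3949
distance = √((-1.5−-2)² + (0−1)²) = 1.1180; v₂ = distance/dt₂ = 0.4472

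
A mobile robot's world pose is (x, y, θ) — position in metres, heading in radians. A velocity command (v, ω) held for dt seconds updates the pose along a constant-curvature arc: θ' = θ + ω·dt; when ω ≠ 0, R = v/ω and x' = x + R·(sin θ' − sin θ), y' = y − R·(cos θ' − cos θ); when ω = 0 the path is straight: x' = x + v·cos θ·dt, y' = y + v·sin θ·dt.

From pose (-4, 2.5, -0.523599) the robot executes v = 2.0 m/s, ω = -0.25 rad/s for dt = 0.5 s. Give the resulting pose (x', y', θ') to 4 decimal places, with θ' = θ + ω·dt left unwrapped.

θ' = -0.5236 + -0.25·0.5 = -0.6486
R = v/ω = 2.0/-0.25 = -8.0000
x' = -4 + -8.0000·(sin -0.6486 − sin -0.5236) = -3.1674
y' = 2.5 − -8.0000·(cos -0.6486 − cos -0.5236) = 1.9472

(-3.1674, 1.9472, -0.6486)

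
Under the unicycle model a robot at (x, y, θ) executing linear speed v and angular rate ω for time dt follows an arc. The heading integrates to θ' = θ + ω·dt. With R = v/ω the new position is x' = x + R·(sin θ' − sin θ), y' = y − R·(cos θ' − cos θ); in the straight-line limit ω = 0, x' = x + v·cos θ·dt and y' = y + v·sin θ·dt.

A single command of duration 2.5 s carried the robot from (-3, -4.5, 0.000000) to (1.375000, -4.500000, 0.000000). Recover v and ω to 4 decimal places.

v = 1.7500, ω = 0.0000

Δθ = 0.000000 − 0.000000 = 0.000000
ω = Δθ/dt = 0.000000/2.5 = 0.0000
ω = 0 → v = (Δx·cos θ + Δy·sin θ)/dt = 1.7500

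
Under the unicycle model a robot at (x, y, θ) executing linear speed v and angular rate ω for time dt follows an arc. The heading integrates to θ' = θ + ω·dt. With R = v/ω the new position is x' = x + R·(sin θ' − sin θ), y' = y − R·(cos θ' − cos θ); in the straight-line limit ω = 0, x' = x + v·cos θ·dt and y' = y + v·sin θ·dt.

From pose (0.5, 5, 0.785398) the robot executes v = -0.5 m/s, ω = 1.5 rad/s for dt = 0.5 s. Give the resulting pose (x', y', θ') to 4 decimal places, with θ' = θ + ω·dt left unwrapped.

(0.4026, 4.7761, 1.5354)

θ' = 0.7854 + 1.5·0.5 = 1.5354
R = v/ω = -0.5/1.5 = -0.3333
x' = 0.5 + -0.3333·(sin 1.5354 − sin 0.7854) = 0.4026
y' = 5 − -0.3333·(cos 1.5354 − cos 0.7854) = 4.7761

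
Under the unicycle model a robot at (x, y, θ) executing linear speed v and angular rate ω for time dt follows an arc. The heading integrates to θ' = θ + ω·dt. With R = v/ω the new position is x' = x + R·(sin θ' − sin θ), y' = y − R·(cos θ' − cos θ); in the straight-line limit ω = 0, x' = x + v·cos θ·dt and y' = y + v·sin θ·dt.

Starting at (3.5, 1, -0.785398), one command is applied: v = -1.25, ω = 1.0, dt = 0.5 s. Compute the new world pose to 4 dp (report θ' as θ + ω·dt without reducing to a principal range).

(2.9680, 1.3156, -0.2854)

θ' = -0.7854 + 1.0·0.5 = -0.2854
R = v/ω = -1.25/1.0 = -1.2500
x' = 3.5 + -1.2500·(sin -0.2854 − sin -0.7854) = 2.9680
y' = 1 − -1.2500·(cos -0.2854 − cos -0.7854) = 1.3156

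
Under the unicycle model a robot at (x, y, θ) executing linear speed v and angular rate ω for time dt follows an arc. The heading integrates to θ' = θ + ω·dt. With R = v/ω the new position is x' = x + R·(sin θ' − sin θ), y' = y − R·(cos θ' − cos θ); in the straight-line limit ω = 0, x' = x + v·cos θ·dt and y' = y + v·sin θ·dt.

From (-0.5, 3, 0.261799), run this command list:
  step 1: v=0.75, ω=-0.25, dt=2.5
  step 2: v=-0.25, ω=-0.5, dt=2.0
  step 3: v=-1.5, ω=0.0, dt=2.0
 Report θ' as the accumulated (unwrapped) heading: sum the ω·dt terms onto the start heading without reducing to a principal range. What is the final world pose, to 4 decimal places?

step 1: θ'=-0.3632 (R=-3.0000) → pose (1.3423, 2.9065, -0.3632)
step 2: θ'=-1.3632 (R=0.5000) → pose (1.0306, 3.2708, -1.3632)
step 3: θ'=-1.3632 (straight) → pose (0.4123, 6.2064, -1.3632)

(0.4123, 6.2064, -1.3632)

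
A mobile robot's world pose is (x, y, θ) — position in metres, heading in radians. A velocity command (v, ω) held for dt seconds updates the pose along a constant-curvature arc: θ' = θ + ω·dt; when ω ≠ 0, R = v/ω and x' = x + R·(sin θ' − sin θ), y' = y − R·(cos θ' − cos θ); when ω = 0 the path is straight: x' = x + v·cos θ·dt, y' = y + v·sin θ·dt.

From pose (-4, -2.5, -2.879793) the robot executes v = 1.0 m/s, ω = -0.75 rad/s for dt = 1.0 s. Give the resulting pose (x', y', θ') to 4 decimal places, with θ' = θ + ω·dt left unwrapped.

(-4.9705, -2.3897, -3.6298)

θ' = -2.8798 + -0.75·1.0 = -3.6298
R = v/ω = 1.0/-0.75 = -1.3333
x' = -4 + -1.3333·(sin -3.6298 − sin -2.8798) = -4.9705
y' = -2.5 − -1.3333·(cos -3.6298 − cos -2.8798) = -2.3897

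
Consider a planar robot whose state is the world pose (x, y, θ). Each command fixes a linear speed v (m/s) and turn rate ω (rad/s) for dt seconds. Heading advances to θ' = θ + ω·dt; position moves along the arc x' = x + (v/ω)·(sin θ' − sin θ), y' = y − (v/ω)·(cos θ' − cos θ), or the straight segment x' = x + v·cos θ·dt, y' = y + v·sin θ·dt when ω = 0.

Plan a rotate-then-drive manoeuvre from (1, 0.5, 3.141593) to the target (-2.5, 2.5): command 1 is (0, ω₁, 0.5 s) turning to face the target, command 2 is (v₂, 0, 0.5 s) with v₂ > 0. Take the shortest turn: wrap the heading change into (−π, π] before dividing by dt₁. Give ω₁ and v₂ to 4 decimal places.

ω₁ = -1.0383, v₂ = 8.0623

heading to target = atan2(2.5−0.5, -2.5−1) = 2.6224
Δθ = wrap(2.6224 − 3.1416) = -0.5191; ω₁ = Δθ/dt₁ = -1.0383
distance = √((-2.5−1)² + (2.5−0.5)²) = 4.0311; v₂ = distance/dt₂ = 8.0623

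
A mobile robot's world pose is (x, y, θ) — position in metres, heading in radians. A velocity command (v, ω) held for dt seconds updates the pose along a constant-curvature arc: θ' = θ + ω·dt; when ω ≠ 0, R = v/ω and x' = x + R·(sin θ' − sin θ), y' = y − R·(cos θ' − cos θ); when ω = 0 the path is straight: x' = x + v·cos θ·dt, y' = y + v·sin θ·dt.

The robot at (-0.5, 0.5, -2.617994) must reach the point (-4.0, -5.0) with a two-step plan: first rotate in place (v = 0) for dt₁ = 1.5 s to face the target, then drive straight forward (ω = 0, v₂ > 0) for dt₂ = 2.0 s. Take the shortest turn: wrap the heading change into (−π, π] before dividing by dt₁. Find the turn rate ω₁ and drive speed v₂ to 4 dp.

ω₁ = 0.3203, v₂ = 3.2596

heading to target = atan2(-5−0.5, -4−-0.5) = -2.1375
Δθ = wrap(-2.1375 − -2.6180) = 0.4805; ω₁ = Δθ/dt₁ = 0.3203
distance = √((-4−-0.5)² + (-5−0.5)²) = 6.5192; v₂ = distance/dt₂ = 3.2596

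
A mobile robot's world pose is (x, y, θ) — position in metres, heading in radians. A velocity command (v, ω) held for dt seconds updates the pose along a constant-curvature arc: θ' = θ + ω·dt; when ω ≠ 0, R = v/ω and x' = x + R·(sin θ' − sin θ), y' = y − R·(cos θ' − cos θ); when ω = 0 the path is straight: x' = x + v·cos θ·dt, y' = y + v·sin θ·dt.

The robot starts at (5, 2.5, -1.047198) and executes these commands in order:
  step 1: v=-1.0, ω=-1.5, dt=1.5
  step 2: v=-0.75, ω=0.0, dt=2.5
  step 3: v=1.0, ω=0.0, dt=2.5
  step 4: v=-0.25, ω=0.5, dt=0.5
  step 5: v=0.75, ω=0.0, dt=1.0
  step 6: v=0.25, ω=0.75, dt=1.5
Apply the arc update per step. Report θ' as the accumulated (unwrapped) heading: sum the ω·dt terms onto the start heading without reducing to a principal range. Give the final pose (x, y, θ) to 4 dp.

step 1: θ'=-3.2972 (R=0.6667) → pose (5.6807, 3.4919, -3.2972)
step 2: θ'=-3.2972 (straight) → pose (7.5330, 3.2014, -3.2972)
step 3: θ'=-3.2972 (straight) → pose (5.0632, 3.5888, -3.2972)
step 4: θ'=-3.0472 (R=-0.5000) → pose (5.1878, 3.5850, -3.0472)
step 5: θ'=-3.0472 (straight) → pose (4.4412, 3.5143, -3.0472)
step 6: θ'=-1.9222 (R=0.3333) → pose (4.1596, 3.2972, -1.9222)

(4.1596, 3.2972, -1.9222)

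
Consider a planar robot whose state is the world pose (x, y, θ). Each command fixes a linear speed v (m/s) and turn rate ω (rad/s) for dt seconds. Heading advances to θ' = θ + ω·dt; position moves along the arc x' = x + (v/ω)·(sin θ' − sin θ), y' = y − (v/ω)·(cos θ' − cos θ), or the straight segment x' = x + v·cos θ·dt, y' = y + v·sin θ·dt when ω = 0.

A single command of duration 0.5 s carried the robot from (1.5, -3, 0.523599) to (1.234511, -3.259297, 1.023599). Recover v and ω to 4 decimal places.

Δθ = 1.023599 − 0.523599 = 0.500000
ω = Δθ/dt = 0.500000/0.5 = 1.0000
R = Δx/(sin θ' − sin θ) = -0.7500
v = R·ω = -0.7500·1.0000 = -0.7500

v = -0.7500, ω = 1.0000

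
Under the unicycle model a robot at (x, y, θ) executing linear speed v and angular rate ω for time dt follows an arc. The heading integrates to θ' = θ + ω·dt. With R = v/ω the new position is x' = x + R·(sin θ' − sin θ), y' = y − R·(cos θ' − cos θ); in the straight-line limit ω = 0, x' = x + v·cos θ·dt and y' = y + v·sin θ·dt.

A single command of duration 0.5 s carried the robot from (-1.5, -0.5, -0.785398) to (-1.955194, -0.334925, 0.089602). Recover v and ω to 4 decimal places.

v = -1.0000, ω = 1.7500

Δθ = 0.089602 − -0.785398 = 0.875000
ω = Δθ/dt = 0.875000/0.5 = 1.7500
R = Δx/(sin θ' − sin θ) = -0.5714
v = R·ω = -0.5714·1.7500 = -1.0000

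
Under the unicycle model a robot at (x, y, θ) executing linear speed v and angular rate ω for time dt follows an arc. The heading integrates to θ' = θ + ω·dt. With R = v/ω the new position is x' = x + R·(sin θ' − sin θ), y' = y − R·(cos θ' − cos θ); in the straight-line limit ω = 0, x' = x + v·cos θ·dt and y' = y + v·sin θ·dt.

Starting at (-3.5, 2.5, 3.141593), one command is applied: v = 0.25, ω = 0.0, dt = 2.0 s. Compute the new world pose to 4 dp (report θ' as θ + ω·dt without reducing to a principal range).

θ' = 3.1416 + 0.0·2.0 = 3.1416
ω = 0 → straight: x' = -3.5 + 0.25·cos(3.1416)·2.0 = -4.0000
y' = 2.5 + 0.25·sin(3.1416)·2.0 = 2.5000

(-4.0000, 2.5000, 3.1416)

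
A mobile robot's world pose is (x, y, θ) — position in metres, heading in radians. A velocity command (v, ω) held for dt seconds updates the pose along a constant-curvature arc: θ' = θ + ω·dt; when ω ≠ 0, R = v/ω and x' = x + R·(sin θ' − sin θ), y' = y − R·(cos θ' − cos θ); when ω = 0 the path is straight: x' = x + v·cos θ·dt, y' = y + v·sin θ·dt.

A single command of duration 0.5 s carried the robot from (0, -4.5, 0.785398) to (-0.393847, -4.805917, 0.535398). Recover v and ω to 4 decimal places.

v = -1.0000, ω = -0.5000

Δθ = 0.535398 − 0.785398 = -0.250000
ω = Δθ/dt = -0.250000/0.5 = -0.5000
R = Δx/(sin θ' − sin θ) = 2.0000
v = R·ω = 2.0000·-0.5000 = -1.0000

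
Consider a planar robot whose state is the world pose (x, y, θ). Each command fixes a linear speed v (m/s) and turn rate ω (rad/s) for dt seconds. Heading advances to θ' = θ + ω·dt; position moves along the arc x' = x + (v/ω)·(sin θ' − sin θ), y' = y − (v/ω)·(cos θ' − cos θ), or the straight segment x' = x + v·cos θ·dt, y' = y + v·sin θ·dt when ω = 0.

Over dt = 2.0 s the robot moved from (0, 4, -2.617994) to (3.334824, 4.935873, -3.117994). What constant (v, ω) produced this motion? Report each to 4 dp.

v = -1.7500, ω = -0.2500

Δθ = -3.117994 − -2.617994 = -0.500000
ω = Δθ/dt = -0.500000/2.0 = -0.2500
R = Δx/(sin θ' − sin θ) = 7.0000
v = R·ω = 7.0000·-0.2500 = -1.7500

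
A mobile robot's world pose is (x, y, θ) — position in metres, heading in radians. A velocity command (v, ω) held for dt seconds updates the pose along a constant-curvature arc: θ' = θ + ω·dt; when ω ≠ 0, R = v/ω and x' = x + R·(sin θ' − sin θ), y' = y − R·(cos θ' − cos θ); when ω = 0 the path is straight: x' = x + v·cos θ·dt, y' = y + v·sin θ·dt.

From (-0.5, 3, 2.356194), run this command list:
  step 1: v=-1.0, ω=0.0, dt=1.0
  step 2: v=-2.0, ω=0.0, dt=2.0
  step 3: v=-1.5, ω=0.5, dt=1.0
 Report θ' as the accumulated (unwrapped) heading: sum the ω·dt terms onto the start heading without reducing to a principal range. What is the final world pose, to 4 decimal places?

(4.3122, -1.2929, 2.8562)

step 1: θ'=2.3562 (straight) → pose (0.2071, 2.2929, 2.3562)
step 2: θ'=2.3562 (straight) → pose (3.0355, -0.5355, 2.3562)
step 3: θ'=2.8562 (R=-3.0000) → pose (4.3122, -1.2929, 2.8562)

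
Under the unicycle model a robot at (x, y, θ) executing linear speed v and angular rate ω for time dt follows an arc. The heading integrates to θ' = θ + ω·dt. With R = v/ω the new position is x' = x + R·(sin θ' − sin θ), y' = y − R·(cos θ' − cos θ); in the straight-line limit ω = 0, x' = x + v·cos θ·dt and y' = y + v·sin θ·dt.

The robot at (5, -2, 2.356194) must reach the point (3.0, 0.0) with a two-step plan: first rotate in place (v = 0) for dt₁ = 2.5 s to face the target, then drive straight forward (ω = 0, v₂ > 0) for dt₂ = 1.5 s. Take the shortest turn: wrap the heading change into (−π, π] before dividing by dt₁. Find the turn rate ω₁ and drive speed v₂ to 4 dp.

ω₁ = 0.0000, v₂ = 1.8856

heading to target = atan2(0−-2, 3−5) = 2.3562
Δθ = wrap(2.3562 − 2.3562) = 0.0000; ω₁ = Δθ/dt₁ = 0.0000
distance = √((3−5)² + (0−-2)²) = 2.8284; v₂ = distance/dt₂ = 1.8856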